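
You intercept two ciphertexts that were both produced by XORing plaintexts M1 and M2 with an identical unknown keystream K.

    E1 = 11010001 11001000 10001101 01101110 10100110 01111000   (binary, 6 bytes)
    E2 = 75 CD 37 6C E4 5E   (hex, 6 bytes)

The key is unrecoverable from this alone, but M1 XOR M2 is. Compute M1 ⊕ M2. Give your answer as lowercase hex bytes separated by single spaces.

a4 05 ba 02 42 26

E1 ⊕ E2 = (M1 ⊕ K) ⊕ (M2 ⊕ K) = M1 ⊕ M2 — the shared key cancels under XOR.
209 ⊕ 117 = 164
200 ⊕ 205 =   5
141 ⊕  55 = 186
110 ⊕ 108 =   2
166 ⊕ 228 =  66
120 ⊕  94 =  38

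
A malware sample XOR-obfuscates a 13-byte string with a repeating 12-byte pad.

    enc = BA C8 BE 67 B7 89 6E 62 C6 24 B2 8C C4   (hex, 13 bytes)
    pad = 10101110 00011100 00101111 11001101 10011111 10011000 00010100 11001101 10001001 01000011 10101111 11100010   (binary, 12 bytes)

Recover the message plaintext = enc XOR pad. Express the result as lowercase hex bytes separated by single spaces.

14 d4 91 aa 28 11 7a af 4f 67 1d 6e 6a

The 12-byte key repeats, so the effective keystream is ae 1c 2f cd 9f 98 14 cd 89 43 af e2 ae.
byte 0: 186 XOR 174 =  20
byte 1: 200 XOR  28 = 212
byte 2: 190 XOR  47 = 145
byte 3: 103 XOR 205 = 170
byte 4: 183 XOR 159 =  40
byte 5: 137 XOR 152 =  17
byte 6: 110 XOR  20 = 122
byte 7:  98 XOR 205 = 175
byte 8: 198 XOR 137 =  79
byte 9:  36 XOR  67 = 103
byte 10: 178 XOR 175 =  29
byte 11: 140 XOR 226 = 110
byte 12: 196 XOR 174 = 106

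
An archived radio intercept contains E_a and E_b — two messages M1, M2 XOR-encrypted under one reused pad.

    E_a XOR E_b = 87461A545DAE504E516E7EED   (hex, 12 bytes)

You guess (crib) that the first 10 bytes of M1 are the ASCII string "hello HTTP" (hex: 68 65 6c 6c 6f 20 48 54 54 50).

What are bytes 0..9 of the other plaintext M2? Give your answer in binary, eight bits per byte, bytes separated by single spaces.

11101111 00100011 01110110 00111000 00110010 10001110 00011000 00011010 00000101 00111110

Since E_a ⊕ E_b = M1 ⊕ M2, XORing with the guessed M1 bytes yields the corresponding M2 bytes: M2 = (E_a ⊕ E_b) ⊕ M1.
byte 0: 87 XOR 68 = ef
byte 1: 46 XOR 65 = 23
byte 2: 1a XOR 6c = 76
byte 3: 54 XOR 6c = 38
byte 4: 5d XOR 6f = 32
byte 5: ae XOR 20 = 8e
byte 6: 50 XOR 48 = 18
byte 7: 4e XOR 54 = 1a
byte 8: 51 XOR 54 = 05
byte 9: 6e XOR 50 = 3e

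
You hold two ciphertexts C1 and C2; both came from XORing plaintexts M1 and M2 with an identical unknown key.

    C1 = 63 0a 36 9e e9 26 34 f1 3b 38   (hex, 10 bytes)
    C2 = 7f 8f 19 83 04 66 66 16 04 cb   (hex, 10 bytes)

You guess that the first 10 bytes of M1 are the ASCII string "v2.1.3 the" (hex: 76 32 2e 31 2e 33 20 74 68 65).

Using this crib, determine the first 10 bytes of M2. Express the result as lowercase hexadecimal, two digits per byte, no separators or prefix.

6ab7012cc37372935796

First, C1 ⊕ C2 = (M1 ⊕ K) ⊕ (M2 ⊕ K) = M1 ⊕ M2, so the key drops out. Then M2 = (M1 ⊕ M2) ⊕ M1 over the first 10 bytes.
byte 0: (63 ⊕ 7f) ⊕ 76 = 1c ⊕ 76 = 6a
byte 1: (0a ⊕ 8f) ⊕ 32 = 85 ⊕ 32 = b7
byte 2: (36 ⊕ 19) ⊕ 2e = 2f ⊕ 2e = 01
byte 3: (9e ⊕ 83) ⊕ 31 = 1d ⊕ 31 = 2c
byte 4: (e9 ⊕ 04) ⊕ 2e = ed ⊕ 2e = c3
byte 5: (26 ⊕ 66) ⊕ 33 = 40 ⊕ 33 = 73
byte 6: (34 ⊕ 66) ⊕ 20 = 52 ⊕ 20 = 72
byte 7: (f1 ⊕ 16) ⊕ 74 = e7 ⊕ 74 = 93
byte 8: (3b ⊕ 04) ⊕ 68 = 3f ⊕ 68 = 57
byte 9: (38 ⊕ cb) ⊕ 65 = f3 ⊕ 65 = 96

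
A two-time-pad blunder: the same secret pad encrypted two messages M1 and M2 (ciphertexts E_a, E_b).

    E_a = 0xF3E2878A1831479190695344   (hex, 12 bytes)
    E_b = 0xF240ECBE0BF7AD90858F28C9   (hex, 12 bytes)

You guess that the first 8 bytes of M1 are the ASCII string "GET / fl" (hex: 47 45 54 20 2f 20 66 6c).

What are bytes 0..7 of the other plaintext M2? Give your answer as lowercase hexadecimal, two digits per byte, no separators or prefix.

First, E_a ⊕ E_b = (M1 ⊕ K) ⊕ (M2 ⊕ K) = M1 ⊕ M2, so the key drops out. Then M2 = (M1 ⊕ M2) ⊕ M1 over the first 8 bytes.
byte 0: (f3 ^ f2) ^ 47 = 01 ^ 47 = 46
byte 1: (e2 ^ 40) ^ 45 = a2 ^ 45 = e7
byte 2: (87 ^ ec) ^ 54 = 6b ^ 54 = 3f
byte 3: (8a ^ be) ^ 20 = 34 ^ 20 = 14
byte 4: (18 ^ 0b) ^ 2f = 13 ^ 2f = 3c
byte 5: (31 ^ f7) ^ 20 = c6 ^ 20 = e6
byte 6: (47 ^ ad) ^ 66 = ea ^ 66 = 8c
byte 7: (91 ^ 90) ^ 6c = 01 ^ 6c = 6d

46e73f143ce68c6d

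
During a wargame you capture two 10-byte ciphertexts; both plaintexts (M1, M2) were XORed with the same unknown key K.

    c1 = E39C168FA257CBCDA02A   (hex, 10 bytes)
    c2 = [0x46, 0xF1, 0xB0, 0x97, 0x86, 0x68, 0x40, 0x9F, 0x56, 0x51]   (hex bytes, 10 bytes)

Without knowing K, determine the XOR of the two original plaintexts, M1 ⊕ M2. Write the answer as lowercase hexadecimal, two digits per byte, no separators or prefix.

c1 ⊕ c2 = (M1 ⊕ K) ⊕ (M2 ⊕ K) = M1 ⊕ M2 — the shared key cancels under XOR.
11100011 ^ 01000110 = 10100101
10011100 ^ 11110001 = 01101101
00010110 ^ 10110000 = 10100110
10001111 ^ 10010111 = 00011000
10100010 ^ 10000110 = 00100100
01010111 ^ 01101000 = 00111111
11001011 ^ 01000000 = 10001011
11001101 ^ 10011111 = 01010010
10100000 ^ 01010110 = 11110110
00101010 ^ 01010001 = 01111011

a56da618243f8b52f67b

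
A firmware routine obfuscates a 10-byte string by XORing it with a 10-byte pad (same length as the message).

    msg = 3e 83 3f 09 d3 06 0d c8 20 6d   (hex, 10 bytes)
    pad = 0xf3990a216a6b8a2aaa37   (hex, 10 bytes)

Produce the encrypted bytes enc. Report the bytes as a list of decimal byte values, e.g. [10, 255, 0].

XOR is its own inverse, so applying the key byte-wise gives the result directly.
 62 ^ 243 = 205
131 ^ 153 =  26
 63 ^  10 =  53
  9 ^  33 =  40
211 ^ 106 = 185
  6 ^ 107 = 109
 13 ^ 138 = 135
200 ^  42 = 226
 32 ^ 170 = 138
109 ^  55 =  90

[205, 26, 53, 40, 185, 109, 135, 226, 138, 90]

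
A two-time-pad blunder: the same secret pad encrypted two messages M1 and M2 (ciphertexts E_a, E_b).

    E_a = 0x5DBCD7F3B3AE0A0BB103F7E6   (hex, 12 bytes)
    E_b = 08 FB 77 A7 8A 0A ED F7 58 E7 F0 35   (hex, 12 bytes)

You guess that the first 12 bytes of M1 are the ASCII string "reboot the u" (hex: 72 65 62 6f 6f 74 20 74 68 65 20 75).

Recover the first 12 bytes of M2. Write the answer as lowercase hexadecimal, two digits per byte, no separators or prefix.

2722c23b56d0c788818127a6

First, E_a ⊕ E_b = (M1 ⊕ K) ⊕ (M2 ⊕ K) = M1 ⊕ M2, so the key drops out. Then M2 = (M1 ⊕ M2) ⊕ M1 over the first 12 bytes.
byte 0: (5d XOR 08) XOR 72 = 55 XOR 72 = 27
byte 1: (bc XOR fb) XOR 65 = 47 XOR 65 = 22
byte 2: (d7 XOR 77) XOR 62 = a0 XOR 62 = c2
byte 3: (f3 XOR a7) XOR 6f = 54 XOR 6f = 3b
byte 4: (b3 XOR 8a) XOR 6f = 39 XOR 6f = 56
byte 5: (ae XOR 0a) XOR 74 = a4 XOR 74 = d0
byte 6: (0a XOR ed) XOR 20 = e7 XOR 20 = c7
byte 7: (0b XOR f7) XOR 74 = fc XOR 74 = 88
byte 8: (b1 XOR 58) XOR 68 = e9 XOR 68 = 81
byte 9: (03 XOR e7) XOR 65 = e4 XOR 65 = 81
byte 10: (f7 XOR f0) XOR 20 = 07 XOR 20 = 27
byte 11: (e6 XOR 35) XOR 75 = d3 XOR 75 = a6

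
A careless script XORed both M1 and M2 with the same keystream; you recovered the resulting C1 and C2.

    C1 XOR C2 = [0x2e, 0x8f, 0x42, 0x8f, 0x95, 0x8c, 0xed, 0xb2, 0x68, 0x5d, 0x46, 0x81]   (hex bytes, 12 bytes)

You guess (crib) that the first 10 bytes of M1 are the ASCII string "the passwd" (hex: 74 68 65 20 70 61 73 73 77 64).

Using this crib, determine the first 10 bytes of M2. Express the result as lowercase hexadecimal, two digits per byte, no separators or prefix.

Since C1 ⊕ C2 = M1 ⊕ M2, XORing with the guessed M1 bytes yields the corresponding M2 bytes: M2 = (C1 ⊕ C2) ⊕ M1.
 46 ^ 116 =  90
143 ^ 104 = 231
 66 ^ 101 =  39
143 ^  32 = 175
149 ^ 112 = 229
140 ^  97 = 237
237 ^ 115 = 158
178 ^ 115 = 193
104 ^ 119 =  31
 93 ^ 100 =  57

5ae727afe5ed9ec11f39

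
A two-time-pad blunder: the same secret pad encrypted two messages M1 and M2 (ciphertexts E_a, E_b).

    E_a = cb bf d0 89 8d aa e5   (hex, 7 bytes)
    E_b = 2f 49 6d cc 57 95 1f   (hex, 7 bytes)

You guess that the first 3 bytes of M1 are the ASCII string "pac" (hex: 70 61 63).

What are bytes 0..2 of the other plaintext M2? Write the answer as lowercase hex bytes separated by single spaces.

94 97 de

First, E_a ⊕ E_b = (M1 ⊕ K) ⊕ (M2 ⊕ K) = M1 ⊕ M2, so the key drops out. Then M2 = (M1 ⊕ M2) ⊕ M1 over the first 3 bytes.
byte 0: (cb ^ 2f) ^ 70 = e4 ^ 70 = 94
byte 1: (bf ^ 49) ^ 61 = f6 ^ 61 = 97
byte 2: (d0 ^ 6d) ^ 63 = bd ^ 63 = de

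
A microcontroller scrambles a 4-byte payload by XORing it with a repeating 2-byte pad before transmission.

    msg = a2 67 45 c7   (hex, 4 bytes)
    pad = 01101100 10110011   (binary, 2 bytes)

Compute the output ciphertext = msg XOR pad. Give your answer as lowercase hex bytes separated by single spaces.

The 2-byte key repeats, so the effective keystream is 6c b3 6c b3.
byte 0: a2 xor 6c = ce
byte 1: 67 xor b3 = d4
byte 2: 45 xor 6c = 29
byte 3: c7 xor b3 = 74

ce d4 29 74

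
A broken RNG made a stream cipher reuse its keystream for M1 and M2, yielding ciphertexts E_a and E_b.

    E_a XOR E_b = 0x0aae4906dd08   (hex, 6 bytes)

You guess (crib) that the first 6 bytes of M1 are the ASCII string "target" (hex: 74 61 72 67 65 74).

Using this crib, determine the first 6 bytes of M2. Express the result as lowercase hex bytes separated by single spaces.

Since E_a ⊕ E_b = M1 ⊕ M2, XORing with the guessed M1 bytes yields the corresponding M2 bytes: M2 = (E_a ⊕ E_b) ⊕ M1.
0a ⊕ 74 = 7e
ae ⊕ 61 = cf
49 ⊕ 72 = 3b
06 ⊕ 67 = 61
dd ⊕ 65 = b8
08 ⊕ 74 = 7c

7e cf 3b 61 b8 7c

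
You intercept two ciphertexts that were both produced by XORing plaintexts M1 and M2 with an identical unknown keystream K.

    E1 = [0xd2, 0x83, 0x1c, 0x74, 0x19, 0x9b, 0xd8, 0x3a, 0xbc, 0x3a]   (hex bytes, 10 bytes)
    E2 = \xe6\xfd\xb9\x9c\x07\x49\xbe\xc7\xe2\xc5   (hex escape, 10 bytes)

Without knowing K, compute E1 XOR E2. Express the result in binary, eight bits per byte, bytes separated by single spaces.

00110100 01111110 10100101 11101000 00011110 11010010 01100110 11111101 01011110 11111111

E1 ⊕ E2 = (M1 ⊕ K) ⊕ (M2 ⊕ K) = M1 ⊕ M2 — the shared key cancels under XOR.
d2 xor e6 = 34
83 xor fd = 7e
1c xor b9 = a5
74 xor 9c = e8
19 xor 07 = 1e
9b xor 49 = d2
d8 xor be = 66
3a xor c7 = fd
bc xor e2 = 5e
3a xor c5 = ff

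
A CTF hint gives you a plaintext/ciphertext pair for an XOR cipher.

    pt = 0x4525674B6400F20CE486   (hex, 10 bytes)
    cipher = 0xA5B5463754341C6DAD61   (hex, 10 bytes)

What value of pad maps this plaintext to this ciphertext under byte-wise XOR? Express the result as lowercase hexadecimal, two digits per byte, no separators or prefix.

e090217c3034ee6149e7

Since cipher = pt ⊕ pad, XORing both sides with pt gives pad = pt ⊕ cipher.
 69 ^ 165 = 224
 37 ^ 181 = 144
103 ^  70 =  33
 75 ^  55 = 124
100 ^  84 =  48
  0 ^  52 =  52
242 ^  28 = 238
 12 ^ 109 =  97
228 ^ 173 =  73
134 ^  97 = 231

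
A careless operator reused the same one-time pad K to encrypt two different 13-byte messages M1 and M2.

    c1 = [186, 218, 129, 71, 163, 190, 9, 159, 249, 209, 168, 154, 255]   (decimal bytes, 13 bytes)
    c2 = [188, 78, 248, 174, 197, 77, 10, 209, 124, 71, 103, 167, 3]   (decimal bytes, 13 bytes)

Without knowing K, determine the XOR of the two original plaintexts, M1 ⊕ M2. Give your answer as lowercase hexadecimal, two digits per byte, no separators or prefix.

c1 ⊕ c2 = (M1 ⊕ K) ⊕ (M2 ⊕ K) = M1 ⊕ M2 — the shared key cancels under XOR.
byte 0: 186 XOR 188 =   6
byte 1: 218 XOR  78 = 148
byte 2: 129 XOR 248 = 121
byte 3:  71 XOR 174 = 233
byte 4: 163 XOR 197 = 102
byte 5: 190 XOR  77 = 243
byte 6:   9 XOR  10 =   3
byte 7: 159 XOR 209 =  78
byte 8: 249 XOR 124 = 133
byte 9: 209 XOR  71 = 150
byte 10: 168 XOR 103 = 207
byte 11: 154 XOR 167 =  61
byte 12: 255 XOR   3 = 252

069479e966f3034e8596cf3dfc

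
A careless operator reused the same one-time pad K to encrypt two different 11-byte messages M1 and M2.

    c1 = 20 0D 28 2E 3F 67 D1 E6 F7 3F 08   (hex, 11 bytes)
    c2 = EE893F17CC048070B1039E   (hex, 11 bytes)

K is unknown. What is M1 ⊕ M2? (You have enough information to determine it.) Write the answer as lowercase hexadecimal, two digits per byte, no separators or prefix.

c1 ⊕ c2 = (M1 ⊕ K) ⊕ (M2 ⊕ K) = M1 ⊕ M2 — the shared key cancels under XOR.
00100000 ^ 11101110 = 11001110
00001101 ^ 10001001 = 10000100
00101000 ^ 00111111 = 00010111
00101110 ^ 00010111 = 00111001
00111111 ^ 11001100 = 11110011
01100111 ^ 00000100 = 01100011
11010001 ^ 10000000 = 01010001
11100110 ^ 01110000 = 10010110
11110111 ^ 10110001 = 01000110
00111111 ^ 00000011 = 00111100
00001000 ^ 10011110 = 10010110

ce841739f3635196463c96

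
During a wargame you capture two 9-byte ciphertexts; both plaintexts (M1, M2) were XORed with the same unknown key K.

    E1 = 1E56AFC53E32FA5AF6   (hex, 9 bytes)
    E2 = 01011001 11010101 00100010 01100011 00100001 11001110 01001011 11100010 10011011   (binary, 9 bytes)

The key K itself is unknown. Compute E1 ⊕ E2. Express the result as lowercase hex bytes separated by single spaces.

E1 ⊕ E2 = (M1 ⊕ K) ⊕ (M2 ⊕ K) = M1 ⊕ M2 — the shared key cancels under XOR.
00011110 ^ 01011001 = 01000111
01010110 ^ 11010101 = 10000011
10101111 ^ 00100010 = 10001101
11000101 ^ 01100011 = 10100110
00111110 ^ 00100001 = 00011111
00110010 ^ 11001110 = 11111100
11111010 ^ 01001011 = 10110001
01011010 ^ 11100010 = 10111000
11110110 ^ 10011011 = 01101101

47 83 8d a6 1f fc b1 b8 6d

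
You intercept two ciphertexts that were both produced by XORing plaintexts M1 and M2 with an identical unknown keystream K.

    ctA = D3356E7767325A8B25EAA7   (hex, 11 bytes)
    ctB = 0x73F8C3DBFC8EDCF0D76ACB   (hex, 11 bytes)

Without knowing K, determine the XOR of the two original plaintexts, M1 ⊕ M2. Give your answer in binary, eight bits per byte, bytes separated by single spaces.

10100000 11001101 10101101 10101100 10011011 10111100 10000110 01111011 11110010 10000000 01101100

ctA ⊕ ctB = (M1 ⊕ K) ⊕ (M2 ⊕ K) = M1 ⊕ M2 — the shared key cancels under XOR.
d3 xor 73 = a0
35 xor f8 = cd
6e xor c3 = ad
77 xor db = ac
67 xor fc = 9b
32 xor 8e = bc
5a xor dc = 86
8b xor f0 = 7b
25 xor d7 = f2
ea xor 6a = 80
a7 xor cb = 6c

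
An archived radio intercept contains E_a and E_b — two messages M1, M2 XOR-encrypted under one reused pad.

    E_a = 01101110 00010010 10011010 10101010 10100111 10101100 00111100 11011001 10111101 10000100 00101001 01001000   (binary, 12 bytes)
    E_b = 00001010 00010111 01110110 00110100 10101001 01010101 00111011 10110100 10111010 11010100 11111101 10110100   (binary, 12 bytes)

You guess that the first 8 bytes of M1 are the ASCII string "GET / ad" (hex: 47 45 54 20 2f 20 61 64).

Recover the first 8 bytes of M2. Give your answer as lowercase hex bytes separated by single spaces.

First, E_a ⊕ E_b = (M1 ⊕ K) ⊕ (M2 ⊕ K) = M1 ⊕ M2, so the key drops out. Then M2 = (M1 ⊕ M2) ⊕ M1 over the first 8 bytes.
byte 0: (6e xor 0a) xor 47 = 64 xor 47 = 23
byte 1: (12 xor 17) xor 45 = 05 xor 45 = 40
byte 2: (9a xor 76) xor 54 = ec xor 54 = b8
byte 3: (aa xor 34) xor 20 = 9e xor 20 = be
byte 4: (a7 xor a9) xor 2f = 0e xor 2f = 21
byte 5: (ac xor 55) xor 20 = f9 xor 20 = d9
byte 6: (3c xor 3b) xor 61 = 07 xor 61 = 66
byte 7: (d9 xor b4) xor 64 = 6d xor 64 = 09

23 40 b8 be 21 d9 66 09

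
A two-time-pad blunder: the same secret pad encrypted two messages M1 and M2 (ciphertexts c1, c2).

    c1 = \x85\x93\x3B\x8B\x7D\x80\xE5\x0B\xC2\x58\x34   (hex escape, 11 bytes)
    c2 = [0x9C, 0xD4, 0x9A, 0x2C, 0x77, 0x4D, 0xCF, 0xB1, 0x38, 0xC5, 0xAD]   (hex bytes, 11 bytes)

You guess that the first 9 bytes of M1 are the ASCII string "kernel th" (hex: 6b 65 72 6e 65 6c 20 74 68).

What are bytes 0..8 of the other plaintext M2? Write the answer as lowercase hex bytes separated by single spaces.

72 22 d3 c9 6f a1 0a ce 92

First, c1 ⊕ c2 = (M1 ⊕ K) ⊕ (M2 ⊕ K) = M1 ⊕ M2, so the key drops out. Then M2 = (M1 ⊕ M2) ⊕ M1 over the first 9 bytes.
byte 0: (85 ⊕ 9c) ⊕ 6b = 19 ⊕ 6b = 72
byte 1: (93 ⊕ d4) ⊕ 65 = 47 ⊕ 65 = 22
byte 2: (3b ⊕ 9a) ⊕ 72 = a1 ⊕ 72 = d3
byte 3: (8b ⊕ 2c) ⊕ 6e = a7 ⊕ 6e = c9
byte 4: (7d ⊕ 77) ⊕ 65 = 0a ⊕ 65 = 6f
byte 5: (80 ⊕ 4d) ⊕ 6c = cd ⊕ 6c = a1
byte 6: (e5 ⊕ cf) ⊕ 20 = 2a ⊕ 20 = 0a
byte 7: (0b ⊕ b1) ⊕ 74 = ba ⊕ 74 = ce
byte 8: (c2 ⊕ 38) ⊕ 68 = fa ⊕ 68 = 92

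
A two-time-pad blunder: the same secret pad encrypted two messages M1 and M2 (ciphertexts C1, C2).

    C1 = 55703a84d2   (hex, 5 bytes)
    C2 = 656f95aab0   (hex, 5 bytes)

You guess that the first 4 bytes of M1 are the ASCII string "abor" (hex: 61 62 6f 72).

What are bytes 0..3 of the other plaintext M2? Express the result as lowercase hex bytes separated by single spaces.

51 7d c0 5c

First, C1 ⊕ C2 = (M1 ⊕ K) ⊕ (M2 ⊕ K) = M1 ⊕ M2, so the key drops out. Then M2 = (M1 ⊕ M2) ⊕ M1 over the first 4 bytes.
byte 0: (55 XOR 65) XOR 61 = 30 XOR 61 = 51
byte 1: (70 XOR 6f) XOR 62 = 1f XOR 62 = 7d
byte 2: (3a XOR 95) XOR 6f = af XOR 6f = c0
byte 3: (84 XOR aa) XOR 72 = 2e XOR 72 = 5c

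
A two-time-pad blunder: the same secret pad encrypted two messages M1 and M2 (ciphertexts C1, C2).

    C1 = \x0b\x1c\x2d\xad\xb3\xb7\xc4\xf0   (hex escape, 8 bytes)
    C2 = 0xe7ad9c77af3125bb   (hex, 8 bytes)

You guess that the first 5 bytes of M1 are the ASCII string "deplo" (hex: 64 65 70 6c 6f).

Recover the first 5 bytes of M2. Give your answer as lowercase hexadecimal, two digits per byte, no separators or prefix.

88d4c1b673

First, C1 ⊕ C2 = (M1 ⊕ K) ⊕ (M2 ⊕ K) = M1 ⊕ M2, so the key drops out. Then M2 = (M1 ⊕ M2) ⊕ M1 over the first 5 bytes.
byte 0: (0b ^ e7) ^ 64 = ec ^ 64 = 88
byte 1: (1c ^ ad) ^ 65 = b1 ^ 65 = d4
byte 2: (2d ^ 9c) ^ 70 = b1 ^ 70 = c1
byte 3: (ad ^ 77) ^ 6c = da ^ 6c = b6
byte 4: (b3 ^ af) ^ 6f = 1c ^ 6f = 73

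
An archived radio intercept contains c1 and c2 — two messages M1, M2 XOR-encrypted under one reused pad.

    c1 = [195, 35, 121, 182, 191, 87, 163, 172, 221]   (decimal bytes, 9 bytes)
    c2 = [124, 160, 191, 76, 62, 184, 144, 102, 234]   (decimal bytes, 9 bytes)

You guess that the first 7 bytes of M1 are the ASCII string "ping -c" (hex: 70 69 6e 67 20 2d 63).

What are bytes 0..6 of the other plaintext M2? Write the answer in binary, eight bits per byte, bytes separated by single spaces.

First, c1 ⊕ c2 = (M1 ⊕ K) ⊕ (M2 ⊕ K) = M1 ⊕ M2, so the key drops out. Then M2 = (M1 ⊕ M2) ⊕ M1 over the first 7 bytes.
byte 0: (c3 XOR 7c) XOR 70 = bf XOR 70 = cf
byte 1: (23 XOR a0) XOR 69 = 83 XOR 69 = ea
byte 2: (79 XOR bf) XOR 6e = c6 XOR 6e = a8
byte 3: (b6 XOR 4c) XOR 67 = fa XOR 67 = 9d
byte 4: (bf XOR 3e) XOR 20 = 81 XOR 20 = a1
byte 5: (57 XOR b8) XOR 2d = ef XOR 2d = c2
byte 6: (a3 XOR 90) XOR 63 = 33 XOR 63 = 50

11001111 11101010 10101000 10011101 10100001 11000010 01010000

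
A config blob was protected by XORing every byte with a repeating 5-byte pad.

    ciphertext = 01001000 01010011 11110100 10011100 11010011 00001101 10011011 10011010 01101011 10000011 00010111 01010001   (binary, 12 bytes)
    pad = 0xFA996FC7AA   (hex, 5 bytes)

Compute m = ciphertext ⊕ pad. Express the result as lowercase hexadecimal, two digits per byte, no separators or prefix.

b2ca9b5b79f702f5ac29edc8

The 5-byte key repeats, so the effective keystream is fa 99 6f c7 aa fa 99 6f c7 aa fa 99.
byte 0: 48 xor fa = b2
byte 1: 53 xor 99 = ca
byte 2: f4 xor 6f = 9b
byte 3: 9c xor c7 = 5b
byte 4: d3 xor aa = 79
byte 5: 0d xor fa = f7
byte 6: 9b xor 99 = 02
byte 7: 9a xor 6f = f5
byte 8: 6b xor c7 = ac
byte 9: 83 xor aa = 29
byte 10: 17 xor fa = ed
byte 11: 51 xor 99 = c8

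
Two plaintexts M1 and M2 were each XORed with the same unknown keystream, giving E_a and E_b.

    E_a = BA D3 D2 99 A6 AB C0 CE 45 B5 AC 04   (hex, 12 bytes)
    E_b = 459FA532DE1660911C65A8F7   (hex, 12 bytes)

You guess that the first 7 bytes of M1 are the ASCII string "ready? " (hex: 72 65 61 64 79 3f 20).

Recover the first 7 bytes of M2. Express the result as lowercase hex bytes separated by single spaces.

First, E_a ⊕ E_b = (M1 ⊕ K) ⊕ (M2 ⊕ K) = M1 ⊕ M2, so the key drops out. Then M2 = (M1 ⊕ M2) ⊕ M1 over the first 7 bytes.
byte 0: (ba ⊕ 45) ⊕ 72 = ff ⊕ 72 = 8d
byte 1: (d3 ⊕ 9f) ⊕ 65 = 4c ⊕ 65 = 29
byte 2: (d2 ⊕ a5) ⊕ 61 = 77 ⊕ 61 = 16
byte 3: (99 ⊕ 32) ⊕ 64 = ab ⊕ 64 = cf
byte 4: (a6 ⊕ de) ⊕ 79 = 78 ⊕ 79 = 01
byte 5: (ab ⊕ 16) ⊕ 3f = bd ⊕ 3f = 82
byte 6: (c0 ⊕ 60) ⊕ 20 = a0 ⊕ 20 = 80

8d 29 16 cf 01 82 80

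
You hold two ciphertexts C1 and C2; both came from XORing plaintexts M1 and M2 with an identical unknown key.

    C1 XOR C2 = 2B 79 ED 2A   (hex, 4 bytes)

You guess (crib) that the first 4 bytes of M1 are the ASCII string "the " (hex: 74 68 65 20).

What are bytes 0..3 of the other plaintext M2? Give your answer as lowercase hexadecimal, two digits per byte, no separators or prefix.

Since C1 ⊕ C2 = M1 ⊕ M2, XORing with the guessed M1 bytes yields the corresponding M2 bytes: M2 = (C1 ⊕ C2) ⊕ M1.
 43 XOR 116 =  95
121 XOR 104 =  17
237 XOR 101 = 136
 42 XOR  32 =  10

5f11880a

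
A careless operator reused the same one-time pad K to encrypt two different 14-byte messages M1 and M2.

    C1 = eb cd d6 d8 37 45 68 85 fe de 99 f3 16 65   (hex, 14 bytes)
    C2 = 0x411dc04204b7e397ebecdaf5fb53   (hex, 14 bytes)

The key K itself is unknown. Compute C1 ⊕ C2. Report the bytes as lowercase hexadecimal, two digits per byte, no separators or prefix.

C1 ⊕ C2 = (M1 ⊕ K) ⊕ (M2 ⊕ K) = M1 ⊕ M2 — the shared key cancels under XOR.
byte 0: eb ^ 41 = aa
byte 1: cd ^ 1d = d0
byte 2: d6 ^ c0 = 16
byte 3: d8 ^ 42 = 9a
byte 4: 37 ^ 04 = 33
byte 5: 45 ^ b7 = f2
byte 6: 68 ^ e3 = 8b
byte 7: 85 ^ 97 = 12
byte 8: fe ^ eb = 15
byte 9: de ^ ec = 32
byte 10: 99 ^ da = 43
byte 11: f3 ^ f5 = 06
byte 12: 16 ^ fb = ed
byte 13: 65 ^ 53 = 36

aad0169a33f28b1215324306ed36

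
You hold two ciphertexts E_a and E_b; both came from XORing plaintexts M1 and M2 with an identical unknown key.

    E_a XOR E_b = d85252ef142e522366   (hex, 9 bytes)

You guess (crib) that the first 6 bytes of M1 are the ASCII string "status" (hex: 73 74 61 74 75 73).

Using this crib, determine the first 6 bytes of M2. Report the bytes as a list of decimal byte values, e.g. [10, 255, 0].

[171, 38, 51, 155, 97, 93]

Since E_a ⊕ E_b = M1 ⊕ M2, XORing with the guessed M1 bytes yields the corresponding M2 bytes: M2 = (E_a ⊕ E_b) ⊕ M1.
d8 XOR 73 = ab
52 XOR 74 = 26
52 XOR 61 = 33
ef XOR 74 = 9b
14 XOR 75 = 61
2e XOR 73 = 5d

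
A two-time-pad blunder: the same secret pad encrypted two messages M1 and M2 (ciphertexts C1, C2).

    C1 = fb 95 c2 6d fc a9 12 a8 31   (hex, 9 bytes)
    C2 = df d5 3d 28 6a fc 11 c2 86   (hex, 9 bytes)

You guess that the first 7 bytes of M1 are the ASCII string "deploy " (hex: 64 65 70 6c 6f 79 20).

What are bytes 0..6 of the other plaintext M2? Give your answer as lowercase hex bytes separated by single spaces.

40 25 8f 29 f9 2c 23

First, C1 ⊕ C2 = (M1 ⊕ K) ⊕ (M2 ⊕ K) = M1 ⊕ M2, so the key drops out. Then M2 = (M1 ⊕ M2) ⊕ M1 over the first 7 bytes.
byte 0: (fb ^ df) ^ 64 = 24 ^ 64 = 40
byte 1: (95 ^ d5) ^ 65 = 40 ^ 65 = 25
byte 2: (c2 ^ 3d) ^ 70 = ff ^ 70 = 8f
byte 3: (6d ^ 28) ^ 6c = 45 ^ 6c = 29
byte 4: (fc ^ 6a) ^ 6f = 96 ^ 6f = f9
byte 5: (a9 ^ fc) ^ 79 = 55 ^ 79 = 2c
byte 6: (12 ^ 11) ^ 20 = 03 ^ 20 = 23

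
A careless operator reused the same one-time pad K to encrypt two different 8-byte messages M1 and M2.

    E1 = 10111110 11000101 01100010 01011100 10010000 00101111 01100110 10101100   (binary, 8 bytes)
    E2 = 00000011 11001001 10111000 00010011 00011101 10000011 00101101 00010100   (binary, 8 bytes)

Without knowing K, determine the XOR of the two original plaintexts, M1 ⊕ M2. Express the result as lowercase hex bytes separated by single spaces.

E1 ⊕ E2 = (M1 ⊕ K) ⊕ (M2 ⊕ K) = M1 ⊕ M2 — the shared key cancels under XOR.
byte 0: 190 ⊕   3 = 189
byte 1: 197 ⊕ 201 =  12
byte 2:  98 ⊕ 184 = 218
byte 3:  92 ⊕  19 =  79
byte 4: 144 ⊕  29 = 141
byte 5:  47 ⊕ 131 = 172
byte 6: 102 ⊕  45 =  75
byte 7: 172 ⊕  20 = 184

bd 0c da 4f 8d ac 4b b8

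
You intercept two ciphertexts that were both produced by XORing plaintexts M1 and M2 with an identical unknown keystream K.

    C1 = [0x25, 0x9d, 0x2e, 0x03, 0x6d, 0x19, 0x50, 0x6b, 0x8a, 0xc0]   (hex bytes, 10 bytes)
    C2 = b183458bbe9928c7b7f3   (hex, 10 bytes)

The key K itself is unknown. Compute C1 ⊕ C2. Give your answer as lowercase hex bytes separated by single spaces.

C1 ⊕ C2 = (M1 ⊕ K) ⊕ (M2 ⊕ K) = M1 ⊕ M2 — the shared key cancels under XOR.
25 xor b1 = 94
9d xor 83 = 1e
2e xor 45 = 6b
03 xor 8b = 88
6d xor be = d3
19 xor 99 = 80
50 xor 28 = 78
6b xor c7 = ac
8a xor b7 = 3d
c0 xor f3 = 33

94 1e 6b 88 d3 80 78 ac 3d 33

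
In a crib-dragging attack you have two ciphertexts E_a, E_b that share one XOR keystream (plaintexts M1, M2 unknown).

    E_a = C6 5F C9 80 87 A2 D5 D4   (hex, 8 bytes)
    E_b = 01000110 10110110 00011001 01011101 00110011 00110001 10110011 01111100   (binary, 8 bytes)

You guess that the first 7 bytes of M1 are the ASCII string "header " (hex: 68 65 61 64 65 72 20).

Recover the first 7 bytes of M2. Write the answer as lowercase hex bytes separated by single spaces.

e8 8c b1 b9 d1 e1 46

First, E_a ⊕ E_b = (M1 ⊕ K) ⊕ (M2 ⊕ K) = M1 ⊕ M2, so the key drops out. Then M2 = (M1 ⊕ M2) ⊕ M1 over the first 7 bytes.
byte 0: (c6 ⊕ 46) ⊕ 68 = 80 ⊕ 68 = e8
byte 1: (5f ⊕ b6) ⊕ 65 = e9 ⊕ 65 = 8c
byte 2: (c9 ⊕ 19) ⊕ 61 = d0 ⊕ 61 = b1
byte 3: (80 ⊕ 5d) ⊕ 64 = dd ⊕ 64 = b9
byte 4: (87 ⊕ 33) ⊕ 65 = b4 ⊕ 65 = d1
byte 5: (a2 ⊕ 31) ⊕ 72 = 93 ⊕ 72 = e1
byte 6: (d5 ⊕ b3) ⊕ 20 = 66 ⊕ 20 = 46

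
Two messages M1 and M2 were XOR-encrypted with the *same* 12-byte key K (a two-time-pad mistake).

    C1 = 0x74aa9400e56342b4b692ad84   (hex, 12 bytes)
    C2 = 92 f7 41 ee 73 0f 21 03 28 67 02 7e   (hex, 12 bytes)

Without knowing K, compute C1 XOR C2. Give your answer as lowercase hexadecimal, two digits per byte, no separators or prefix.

e65dd5ee966c63b79ef5affa

C1 ⊕ C2 = (M1 ⊕ K) ⊕ (M2 ⊕ K) = M1 ⊕ M2 — the shared key cancels under XOR.
74 ⊕ 92 = e6
aa ⊕ f7 = 5d
94 ⊕ 41 = d5
00 ⊕ ee = ee
e5 ⊕ 73 = 96
63 ⊕ 0f = 6c
42 ⊕ 21 = 63
b4 ⊕ 03 = b7
b6 ⊕ 28 = 9e
92 ⊕ 67 = f5
ad ⊕ 02 = af
84 ⊕ 7e = fa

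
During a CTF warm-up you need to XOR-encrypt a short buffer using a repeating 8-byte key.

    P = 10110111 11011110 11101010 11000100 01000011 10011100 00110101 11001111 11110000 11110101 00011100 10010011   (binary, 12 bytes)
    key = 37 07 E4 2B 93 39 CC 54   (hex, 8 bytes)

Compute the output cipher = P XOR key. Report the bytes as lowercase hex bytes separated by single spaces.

The 8-byte key repeats, so the effective keystream is 37 07 e4 2b 93 39 cc 54 37 07 e4 2b.
byte 0: b7 ⊕ 37 = 80
byte 1: de ⊕ 07 = d9
byte 2: ea ⊕ e4 = 0e
byte 3: c4 ⊕ 2b = ef
byte 4: 43 ⊕ 93 = d0
byte 5: 9c ⊕ 39 = a5
byte 6: 35 ⊕ cc = f9
byte 7: cf ⊕ 54 = 9b
byte 8: f0 ⊕ 37 = c7
byte 9: f5 ⊕ 07 = f2
byte 10: 1c ⊕ e4 = f8
byte 11: 93 ⊕ 2b = b8

80 d9 0e ef d0 a5 f9 9b c7 f2 f8 b8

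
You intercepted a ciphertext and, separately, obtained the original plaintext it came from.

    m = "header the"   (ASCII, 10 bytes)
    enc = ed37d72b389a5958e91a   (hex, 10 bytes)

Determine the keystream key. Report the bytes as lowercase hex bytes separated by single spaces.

Since enc = m ⊕ key, XORing both sides with m gives key = m ⊕ enc.
byte 0: 68 ^ ed = 85
byte 1: 65 ^ 37 = 52
byte 2: 61 ^ d7 = b6
byte 3: 64 ^ 2b = 4f
byte 4: 65 ^ 38 = 5d
byte 5: 72 ^ 9a = e8
byte 6: 20 ^ 59 = 79
byte 7: 74 ^ 58 = 2c
byte 8: 68 ^ e9 = 81
byte 9: 65 ^ 1a = 7f

85 52 b6 4f 5d e8 79 2c 81 7f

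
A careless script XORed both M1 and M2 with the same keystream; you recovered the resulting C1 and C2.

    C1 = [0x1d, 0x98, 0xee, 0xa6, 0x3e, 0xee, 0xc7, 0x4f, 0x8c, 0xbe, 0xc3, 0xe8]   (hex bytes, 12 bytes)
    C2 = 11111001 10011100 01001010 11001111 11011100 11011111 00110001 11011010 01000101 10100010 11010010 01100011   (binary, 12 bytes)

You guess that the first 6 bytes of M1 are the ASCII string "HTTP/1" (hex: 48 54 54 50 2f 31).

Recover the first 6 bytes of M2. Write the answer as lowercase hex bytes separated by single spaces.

ac 50 f0 39 cd 00

First, C1 ⊕ C2 = (M1 ⊕ K) ⊕ (M2 ⊕ K) = M1 ⊕ M2, so the key drops out. Then M2 = (M1 ⊕ M2) ⊕ M1 over the first 6 bytes.
byte 0: (1d XOR f9) XOR 48 = e4 XOR 48 = ac
byte 1: (98 XOR 9c) XOR 54 = 04 XOR 54 = 50
byte 2: (ee XOR 4a) XOR 54 = a4 XOR 54 = f0
byte 3: (a6 XOR cf) XOR 50 = 69 XOR 50 = 39
byte 4: (3e XOR dc) XOR 2f = e2 XOR 2f = cd
byte 5: (ee XOR df) XOR 31 = 31 XOR 31 = 00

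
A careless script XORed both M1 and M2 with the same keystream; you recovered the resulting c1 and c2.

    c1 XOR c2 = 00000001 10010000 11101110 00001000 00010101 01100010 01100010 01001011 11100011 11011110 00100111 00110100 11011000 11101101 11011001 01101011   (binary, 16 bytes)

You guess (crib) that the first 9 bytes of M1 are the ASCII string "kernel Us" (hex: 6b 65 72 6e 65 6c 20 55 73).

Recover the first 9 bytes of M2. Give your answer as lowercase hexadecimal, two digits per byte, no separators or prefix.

6af59c66700e421e90

Since c1 ⊕ c2 = M1 ⊕ M2, XORing with the guessed M1 bytes yields the corresponding M2 bytes: M2 = (c1 ⊕ c2) ⊕ M1.
byte 0: 00000001 ^ 01101011 = 01101010
byte 1: 10010000 ^ 01100101 = 11110101
byte 2: 11101110 ^ 01110010 = 10011100
byte 3: 00001000 ^ 01101110 = 01100110
byte 4: 00010101 ^ 01100101 = 01110000
byte 5: 01100010 ^ 01101100 = 00001110
byte 6: 01100010 ^ 00100000 = 01000010
byte 7: 01001011 ^ 01010101 = 00011110
byte 8: 11100011 ^ 01110011 = 10010000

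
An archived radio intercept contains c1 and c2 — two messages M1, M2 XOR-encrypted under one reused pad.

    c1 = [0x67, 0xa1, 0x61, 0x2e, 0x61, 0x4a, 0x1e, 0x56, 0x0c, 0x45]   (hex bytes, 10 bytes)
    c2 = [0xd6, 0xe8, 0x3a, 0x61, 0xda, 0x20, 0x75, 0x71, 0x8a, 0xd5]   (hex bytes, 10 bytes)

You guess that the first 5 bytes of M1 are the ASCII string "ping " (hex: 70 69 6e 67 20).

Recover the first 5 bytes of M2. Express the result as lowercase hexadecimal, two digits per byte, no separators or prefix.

c12035289b

First, c1 ⊕ c2 = (M1 ⊕ K) ⊕ (M2 ⊕ K) = M1 ⊕ M2, so the key drops out. Then M2 = (M1 ⊕ M2) ⊕ M1 over the first 5 bytes.
byte 0: (67 ^ d6) ^ 70 = b1 ^ 70 = c1
byte 1: (a1 ^ e8) ^ 69 = 49 ^ 69 = 20
byte 2: (61 ^ 3a) ^ 6e = 5b ^ 6e = 35
byte 3: (2e ^ 61) ^ 67 = 4f ^ 67 = 28
byte 4: (61 ^ da) ^ 20 = bb ^ 20 = 9b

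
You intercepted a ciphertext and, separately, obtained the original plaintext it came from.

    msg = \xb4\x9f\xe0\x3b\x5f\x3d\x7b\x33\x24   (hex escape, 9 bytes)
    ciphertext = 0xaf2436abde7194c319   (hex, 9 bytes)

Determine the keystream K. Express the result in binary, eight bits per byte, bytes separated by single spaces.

00011011 10111011 11010110 10010000 10000001 01001100 11101111 11110000 00111101

Since ciphertext = msg ⊕ K, XORing both sides with msg gives K = msg ⊕ ciphertext.
byte 0: b4 ⊕ af = 1b
byte 1: 9f ⊕ 24 = bb
byte 2: e0 ⊕ 36 = d6
byte 3: 3b ⊕ ab = 90
byte 4: 5f ⊕ de = 81
byte 5: 3d ⊕ 71 = 4c
byte 6: 7b ⊕ 94 = ef
byte 7: 33 ⊕ c3 = f0
byte 8: 24 ⊕ 19 = 3d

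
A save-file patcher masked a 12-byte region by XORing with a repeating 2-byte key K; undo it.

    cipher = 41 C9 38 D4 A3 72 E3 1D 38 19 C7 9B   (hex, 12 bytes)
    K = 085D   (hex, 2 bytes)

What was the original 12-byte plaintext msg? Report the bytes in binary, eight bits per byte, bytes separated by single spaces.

01001001 10010100 00110000 10001001 10101011 00101111 11101011 01000000 00110000 01000100 11001111 11000110

The 2-byte key repeats, so the effective keystream is 08 5d 08 5d 08 5d 08 5d 08 5d 08 5d.
byte 0:  65 xor   8 =  73
byte 1: 201 xor  93 = 148
byte 2:  56 xor   8 =  48
byte 3: 212 xor  93 = 137
byte 4: 163 xor   8 = 171
byte 5: 114 xor  93 =  47
byte 6: 227 xor   8 = 235
byte 7:  29 xor  93 =  64
byte 8:  56 xor   8 =  48
byte 9:  25 xor  93 =  68
byte 10: 199 xor   8 = 207
byte 11: 155 xor  93 = 198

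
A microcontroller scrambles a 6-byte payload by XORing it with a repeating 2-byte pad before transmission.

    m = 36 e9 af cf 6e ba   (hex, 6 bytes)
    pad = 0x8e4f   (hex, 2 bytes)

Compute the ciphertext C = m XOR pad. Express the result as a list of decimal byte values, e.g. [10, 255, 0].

The 2-byte key repeats, so the effective keystream is 8e 4f 8e 4f 8e 4f.
byte 0: 00110110 ⊕ 10001110 = 10111000
byte 1: 11101001 ⊕ 01001111 = 10100110
byte 2: 10101111 ⊕ 10001110 = 00100001
byte 3: 11001111 ⊕ 01001111 = 10000000
byte 4: 01101110 ⊕ 10001110 = 11100000
byte 5: 10111010 ⊕ 01001111 = 11110101

[184, 166, 33, 128, 224, 245]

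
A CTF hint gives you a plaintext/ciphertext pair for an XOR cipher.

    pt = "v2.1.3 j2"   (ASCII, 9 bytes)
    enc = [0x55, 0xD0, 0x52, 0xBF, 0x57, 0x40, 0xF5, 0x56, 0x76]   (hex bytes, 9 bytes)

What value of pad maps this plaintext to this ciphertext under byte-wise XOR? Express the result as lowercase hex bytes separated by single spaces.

Since enc = pt ⊕ pad, XORing both sides with pt gives pad = pt ⊕ enc.
byte 0: 76 XOR 55 = 23
byte 1: 32 XOR d0 = e2
byte 2: 2e XOR 52 = 7c
byte 3: 31 XOR bf = 8e
byte 4: 2e XOR 57 = 79
byte 5: 33 XOR 40 = 73
byte 6: 20 XOR f5 = d5
byte 7: 6a XOR 56 = 3c
byte 8: 32 XOR 76 = 44

23 e2 7c 8e 79 73 d5 3c 44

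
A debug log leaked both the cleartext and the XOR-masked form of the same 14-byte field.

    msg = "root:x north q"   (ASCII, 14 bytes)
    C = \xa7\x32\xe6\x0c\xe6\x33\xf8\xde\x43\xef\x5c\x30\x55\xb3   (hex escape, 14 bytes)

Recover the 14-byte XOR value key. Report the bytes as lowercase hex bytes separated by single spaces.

d5 5d 89 78 dc 4b d8 b0 2c 9d 28 58 75 c2

Since C = msg ⊕ key, XORing both sides with msg gives key = msg ⊕ C.
byte 0: 01110010 xor 10100111 = 11010101
byte 1: 01101111 xor 00110010 = 01011101
byte 2: 01101111 xor 11100110 = 10001001
byte 3: 01110100 xor 00001100 = 01111000
byte 4: 00111010 xor 11100110 = 11011100
byte 5: 01111000 xor 00110011 = 01001011
byte 6: 00100000 xor 11111000 = 11011000
byte 7: 01101110 xor 11011110 = 10110000
byte 8: 01101111 xor 01000011 = 00101100
byte 9: 01110010 xor 11101111 = 10011101
byte 10: 01110100 xor 01011100 = 00101000
byte 11: 01101000 xor 00110000 = 01011000
byte 12: 00100000 xor 01010101 = 01110101
byte 13: 01110001 xor 10110011 = 11000010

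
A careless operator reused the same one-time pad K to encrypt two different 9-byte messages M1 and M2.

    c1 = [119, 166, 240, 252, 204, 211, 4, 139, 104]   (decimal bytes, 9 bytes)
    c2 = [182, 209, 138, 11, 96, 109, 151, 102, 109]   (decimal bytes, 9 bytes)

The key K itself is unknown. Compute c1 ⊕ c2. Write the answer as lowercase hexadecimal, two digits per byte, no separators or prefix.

c1 ⊕ c2 = (M1 ⊕ K) ⊕ (M2 ⊕ K) = M1 ⊕ M2 — the shared key cancels under XOR.
77 xor b6 = c1
a6 xor d1 = 77
f0 xor 8a = 7a
fc xor 0b = f7
cc xor 60 = ac
d3 xor 6d = be
04 xor 97 = 93
8b xor 66 = ed
68 xor 6d = 05

c1777af7acbe93ed05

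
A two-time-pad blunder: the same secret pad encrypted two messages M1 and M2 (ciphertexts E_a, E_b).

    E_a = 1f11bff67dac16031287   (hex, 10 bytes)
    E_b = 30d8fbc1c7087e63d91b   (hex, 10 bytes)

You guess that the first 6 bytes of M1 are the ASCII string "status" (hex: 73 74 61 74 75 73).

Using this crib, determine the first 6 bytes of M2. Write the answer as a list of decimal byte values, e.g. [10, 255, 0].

[92, 189, 37, 67, 207, 215]

First, E_a ⊕ E_b = (M1 ⊕ K) ⊕ (M2 ⊕ K) = M1 ⊕ M2, so the key drops out. Then M2 = (M1 ⊕ M2) ⊕ M1 over the first 6 bytes.
byte 0: (1f ⊕ 30) ⊕ 73 = 2f ⊕ 73 = 5c
byte 1: (11 ⊕ d8) ⊕ 74 = c9 ⊕ 74 = bd
byte 2: (bf ⊕ fb) ⊕ 61 = 44 ⊕ 61 = 25
byte 3: (f6 ⊕ c1) ⊕ 74 = 37 ⊕ 74 = 43
byte 4: (7d ⊕ c7) ⊕ 75 = ba ⊕ 75 = cf
byte 5: (ac ⊕ 08) ⊕ 73 = a4 ⊕ 73 = d7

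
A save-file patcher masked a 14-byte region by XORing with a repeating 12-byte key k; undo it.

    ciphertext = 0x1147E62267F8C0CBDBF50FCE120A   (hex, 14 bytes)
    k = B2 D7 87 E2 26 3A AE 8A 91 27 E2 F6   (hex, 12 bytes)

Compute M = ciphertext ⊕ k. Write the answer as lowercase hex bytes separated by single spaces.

a3 90 61 c0 41 c2 6e 41 4a d2 ed 38 a0 dd

The 12-byte key repeats, so the effective keystream is b2 d7 87 e2 26 3a ae 8a 91 27 e2 f6 b2 d7.
byte 0: 11 ⊕ b2 = a3
byte 1: 47 ⊕ d7 = 90
byte 2: e6 ⊕ 87 = 61
byte 3: 22 ⊕ e2 = c0
byte 4: 67 ⊕ 26 = 41
byte 5: f8 ⊕ 3a = c2
byte 6: c0 ⊕ ae = 6e
byte 7: cb ⊕ 8a = 41
byte 8: db ⊕ 91 = 4a
byte 9: f5 ⊕ 27 = d2
byte 10: 0f ⊕ e2 = ed
byte 11: ce ⊕ f6 = 38
byte 12: 12 ⊕ b2 = a0
byte 13: 0a ⊕ d7 = dd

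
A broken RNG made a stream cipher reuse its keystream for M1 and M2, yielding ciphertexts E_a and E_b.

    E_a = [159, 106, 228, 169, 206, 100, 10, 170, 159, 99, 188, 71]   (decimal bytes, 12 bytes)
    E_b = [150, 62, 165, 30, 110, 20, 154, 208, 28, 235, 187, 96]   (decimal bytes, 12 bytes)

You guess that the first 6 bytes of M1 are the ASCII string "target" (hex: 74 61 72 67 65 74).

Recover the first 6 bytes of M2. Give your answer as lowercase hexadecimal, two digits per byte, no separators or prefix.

First, E_a ⊕ E_b = (M1 ⊕ K) ⊕ (M2 ⊕ K) = M1 ⊕ M2, so the key drops out. Then M2 = (M1 ⊕ M2) ⊕ M1 over the first 6 bytes.
byte 0: (9f ^ 96) ^ 74 = 09 ^ 74 = 7d
byte 1: (6a ^ 3e) ^ 61 = 54 ^ 61 = 35
byte 2: (e4 ^ a5) ^ 72 = 41 ^ 72 = 33
byte 3: (a9 ^ 1e) ^ 67 = b7 ^ 67 = d0
byte 4: (ce ^ 6e) ^ 65 = a0 ^ 65 = c5
byte 5: (64 ^ 14) ^ 74 = 70 ^ 74 = 04

7d3533d0c504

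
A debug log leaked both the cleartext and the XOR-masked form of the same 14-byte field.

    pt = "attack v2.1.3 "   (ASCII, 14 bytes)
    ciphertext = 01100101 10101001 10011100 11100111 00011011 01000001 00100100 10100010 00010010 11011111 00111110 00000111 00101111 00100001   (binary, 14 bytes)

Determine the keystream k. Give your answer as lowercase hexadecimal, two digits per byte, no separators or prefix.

04dde886782a04d420f10f291c01

Since ciphertext = pt ⊕ k, XORing both sides with pt gives k = pt ⊕ ciphertext.
61 ⊕ 65 = 04
74 ⊕ a9 = dd
74 ⊕ 9c = e8
61 ⊕ e7 = 86
63 ⊕ 1b = 78
6b ⊕ 41 = 2a
20 ⊕ 24 = 04
76 ⊕ a2 = d4
32 ⊕ 12 = 20
2e ⊕ df = f1
31 ⊕ 3e = 0f
2e ⊕ 07 = 29
33 ⊕ 2f = 1c
20 ⊕ 21 = 01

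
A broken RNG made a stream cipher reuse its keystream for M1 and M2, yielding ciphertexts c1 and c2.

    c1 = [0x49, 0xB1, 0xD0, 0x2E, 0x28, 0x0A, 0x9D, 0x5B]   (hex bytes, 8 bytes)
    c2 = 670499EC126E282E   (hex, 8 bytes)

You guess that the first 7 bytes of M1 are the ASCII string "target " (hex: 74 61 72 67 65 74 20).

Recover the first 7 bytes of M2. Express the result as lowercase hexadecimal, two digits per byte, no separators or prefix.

5ad43ba55f1095

First, c1 ⊕ c2 = (M1 ⊕ K) ⊕ (M2 ⊕ K) = M1 ⊕ M2, so the key drops out. Then M2 = (M1 ⊕ M2) ⊕ M1 over the first 7 bytes.
byte 0: (49 xor 67) xor 74 = 2e xor 74 = 5a
byte 1: (b1 xor 04) xor 61 = b5 xor 61 = d4
byte 2: (d0 xor 99) xor 72 = 49 xor 72 = 3b
byte 3: (2e xor ec) xor 67 = c2 xor 67 = a5
byte 4: (28 xor 12) xor 65 = 3a xor 65 = 5f
byte 5: (0a xor 6e) xor 74 = 64 xor 74 = 10
byte 6: (9d xor 28) xor 20 = b5 xor 20 = 95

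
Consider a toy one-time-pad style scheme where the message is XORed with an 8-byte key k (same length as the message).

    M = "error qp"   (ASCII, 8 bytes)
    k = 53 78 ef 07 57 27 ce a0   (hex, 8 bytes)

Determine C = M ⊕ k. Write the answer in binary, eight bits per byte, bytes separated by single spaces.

00110110 00001010 10011101 01101000 00100101 00000111 10111111 11010000

XOR is its own inverse, so applying the key byte-wise gives the result directly.
byte 0: 65 ^ 53 = 36
byte 1: 72 ^ 78 = 0a
byte 2: 72 ^ ef = 9d
byte 3: 6f ^ 07 = 68
byte 4: 72 ^ 57 = 25
byte 5: 20 ^ 27 = 07
byte 6: 71 ^ ce = bf
byte 7: 70 ^ a0 = d0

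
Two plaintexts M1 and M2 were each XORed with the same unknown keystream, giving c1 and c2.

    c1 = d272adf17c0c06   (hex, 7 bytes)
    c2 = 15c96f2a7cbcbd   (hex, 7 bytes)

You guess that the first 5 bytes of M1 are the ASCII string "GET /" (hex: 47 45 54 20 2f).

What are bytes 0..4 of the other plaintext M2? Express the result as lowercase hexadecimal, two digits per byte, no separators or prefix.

First, c1 ⊕ c2 = (M1 ⊕ K) ⊕ (M2 ⊕ K) = M1 ⊕ M2, so the key drops out. Then M2 = (M1 ⊕ M2) ⊕ M1 over the first 5 bytes.
byte 0: (d2 xor 15) xor 47 = c7 xor 47 = 80
byte 1: (72 xor c9) xor 45 = bb xor 45 = fe
byte 2: (ad xor 6f) xor 54 = c2 xor 54 = 96
byte 3: (f1 xor 2a) xor 20 = db xor 20 = fb
byte 4: (7c xor 7c) xor 2f = 00 xor 2f = 2f

80fe96fb2f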